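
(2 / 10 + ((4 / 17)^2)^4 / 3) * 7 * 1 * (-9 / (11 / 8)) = -9.16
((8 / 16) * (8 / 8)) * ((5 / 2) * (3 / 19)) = 0.20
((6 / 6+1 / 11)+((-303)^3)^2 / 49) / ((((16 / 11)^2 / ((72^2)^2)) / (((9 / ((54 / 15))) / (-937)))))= -24573734990289283007880 / 45913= -535223901515677106.87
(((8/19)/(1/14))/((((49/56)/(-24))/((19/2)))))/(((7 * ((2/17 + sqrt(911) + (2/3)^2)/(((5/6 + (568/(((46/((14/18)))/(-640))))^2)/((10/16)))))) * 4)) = 484696677350024192/236823917127-287436401684316672 * sqrt(911)/78941305709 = -107853082.08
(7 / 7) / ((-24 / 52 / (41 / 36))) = -533 / 216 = -2.47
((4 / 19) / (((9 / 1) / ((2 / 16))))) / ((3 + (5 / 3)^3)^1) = 0.00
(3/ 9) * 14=14/ 3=4.67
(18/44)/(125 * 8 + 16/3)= 27/66352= 0.00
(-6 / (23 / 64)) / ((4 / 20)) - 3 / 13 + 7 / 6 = -148081 / 1794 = -82.54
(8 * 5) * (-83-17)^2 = 400000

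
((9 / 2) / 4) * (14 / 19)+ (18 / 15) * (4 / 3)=923 / 380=2.43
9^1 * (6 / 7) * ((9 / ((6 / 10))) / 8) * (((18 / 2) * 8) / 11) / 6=1215 / 77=15.78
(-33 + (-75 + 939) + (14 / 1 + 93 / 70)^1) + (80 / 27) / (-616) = 17595071 / 20790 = 846.32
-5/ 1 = -5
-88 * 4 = -352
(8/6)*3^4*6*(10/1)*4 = 25920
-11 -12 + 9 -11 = -25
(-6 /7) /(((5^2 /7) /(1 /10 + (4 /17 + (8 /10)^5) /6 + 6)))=-1974283 /1328125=-1.49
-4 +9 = 5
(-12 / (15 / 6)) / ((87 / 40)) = -64 / 29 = -2.21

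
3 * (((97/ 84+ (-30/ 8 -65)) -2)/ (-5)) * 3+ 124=17449/ 70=249.27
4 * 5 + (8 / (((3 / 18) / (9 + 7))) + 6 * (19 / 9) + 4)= 2414 / 3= 804.67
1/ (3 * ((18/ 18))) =1/ 3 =0.33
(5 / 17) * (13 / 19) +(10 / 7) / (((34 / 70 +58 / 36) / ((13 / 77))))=0.32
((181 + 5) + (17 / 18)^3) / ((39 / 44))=11986315 / 56862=210.80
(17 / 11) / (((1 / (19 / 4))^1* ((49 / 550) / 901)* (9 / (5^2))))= 181889375 / 882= 206223.78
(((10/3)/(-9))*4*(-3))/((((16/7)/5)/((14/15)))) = 245/27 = 9.07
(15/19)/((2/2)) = 15/19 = 0.79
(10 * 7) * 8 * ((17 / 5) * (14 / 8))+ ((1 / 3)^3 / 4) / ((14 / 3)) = 1679329 / 504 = 3332.00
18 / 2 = 9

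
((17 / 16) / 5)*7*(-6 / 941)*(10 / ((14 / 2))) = -51 / 3764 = -0.01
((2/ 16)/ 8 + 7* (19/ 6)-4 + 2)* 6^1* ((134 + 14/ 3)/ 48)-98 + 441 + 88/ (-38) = 1889237/ 2736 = 690.51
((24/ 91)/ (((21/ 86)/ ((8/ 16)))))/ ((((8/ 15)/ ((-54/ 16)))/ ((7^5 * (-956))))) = 54908825.19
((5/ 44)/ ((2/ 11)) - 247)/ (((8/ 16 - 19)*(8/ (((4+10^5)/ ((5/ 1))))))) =49276971/ 1480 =33295.25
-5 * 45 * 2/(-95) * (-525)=-47250/19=-2486.84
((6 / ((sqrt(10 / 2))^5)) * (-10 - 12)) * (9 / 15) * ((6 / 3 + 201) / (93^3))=-8932 * sqrt(5) / 55858125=-0.00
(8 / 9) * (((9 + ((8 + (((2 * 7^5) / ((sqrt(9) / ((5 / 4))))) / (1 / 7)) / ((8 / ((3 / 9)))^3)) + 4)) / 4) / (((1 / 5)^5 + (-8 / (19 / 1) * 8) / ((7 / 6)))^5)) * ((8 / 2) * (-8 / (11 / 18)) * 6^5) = 346783432676577390432357788085937500 / 27356354977952482950189812245177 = 12676.52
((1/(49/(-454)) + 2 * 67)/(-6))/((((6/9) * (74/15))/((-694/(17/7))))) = 7953240/4403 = 1806.32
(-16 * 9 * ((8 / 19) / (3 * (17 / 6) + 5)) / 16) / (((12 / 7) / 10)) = -280 / 171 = -1.64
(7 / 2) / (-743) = -7 / 1486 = -0.00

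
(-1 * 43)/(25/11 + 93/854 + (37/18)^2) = -65438604/10054619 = -6.51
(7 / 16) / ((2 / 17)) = 119 / 32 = 3.72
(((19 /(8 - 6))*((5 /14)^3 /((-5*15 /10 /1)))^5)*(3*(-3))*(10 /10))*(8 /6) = 185546875 /196890870940356096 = 0.00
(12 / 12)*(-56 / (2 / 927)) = -25956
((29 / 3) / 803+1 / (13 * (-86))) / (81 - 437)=-30013 / 958801272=-0.00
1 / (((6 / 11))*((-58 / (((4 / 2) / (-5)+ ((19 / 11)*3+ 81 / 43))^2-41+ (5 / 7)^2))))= -89976892 / 722542975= -0.12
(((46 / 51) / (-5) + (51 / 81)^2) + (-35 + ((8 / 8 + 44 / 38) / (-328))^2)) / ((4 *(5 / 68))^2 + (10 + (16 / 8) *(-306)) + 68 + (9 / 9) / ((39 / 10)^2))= 143069718317851 / 2195769111347520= 0.07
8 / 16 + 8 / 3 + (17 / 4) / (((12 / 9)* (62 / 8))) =1331 / 372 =3.58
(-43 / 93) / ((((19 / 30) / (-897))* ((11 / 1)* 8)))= 192855 / 25916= 7.44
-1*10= -10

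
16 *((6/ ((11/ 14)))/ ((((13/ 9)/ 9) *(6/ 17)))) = 308448/ 143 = 2156.98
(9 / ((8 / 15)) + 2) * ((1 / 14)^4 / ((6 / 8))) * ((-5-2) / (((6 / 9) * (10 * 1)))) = -151 / 219520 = -0.00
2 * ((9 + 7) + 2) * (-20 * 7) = -5040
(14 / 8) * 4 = 7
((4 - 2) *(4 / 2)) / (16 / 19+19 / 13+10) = 988 / 3039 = 0.33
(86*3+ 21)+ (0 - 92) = 187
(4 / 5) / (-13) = -4 / 65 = -0.06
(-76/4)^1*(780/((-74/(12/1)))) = 88920/37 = 2403.24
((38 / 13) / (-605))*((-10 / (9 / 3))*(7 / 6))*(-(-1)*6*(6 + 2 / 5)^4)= 557842432 / 2949375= 189.14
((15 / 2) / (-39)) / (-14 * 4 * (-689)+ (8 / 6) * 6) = -5 / 1003392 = -0.00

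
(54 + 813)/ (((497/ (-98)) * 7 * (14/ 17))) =-14739/ 497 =-29.66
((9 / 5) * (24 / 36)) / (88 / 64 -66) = -48 / 2585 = -0.02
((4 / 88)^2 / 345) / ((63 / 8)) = 2 / 2629935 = 0.00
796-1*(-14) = 810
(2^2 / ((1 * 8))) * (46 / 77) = 23 / 77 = 0.30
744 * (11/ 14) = 4092/ 7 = 584.57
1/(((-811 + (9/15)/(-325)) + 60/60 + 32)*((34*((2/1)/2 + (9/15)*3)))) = -8125/601784428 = -0.00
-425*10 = -4250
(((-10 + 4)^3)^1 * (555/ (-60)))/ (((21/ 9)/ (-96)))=-575424/ 7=-82203.43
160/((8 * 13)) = 20/13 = 1.54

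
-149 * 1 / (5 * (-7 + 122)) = -149 / 575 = -0.26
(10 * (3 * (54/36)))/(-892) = -45/892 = -0.05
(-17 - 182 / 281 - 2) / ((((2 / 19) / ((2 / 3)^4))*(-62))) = 419596 / 705591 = 0.59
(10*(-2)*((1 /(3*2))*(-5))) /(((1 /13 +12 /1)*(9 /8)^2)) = 41600 /38151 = 1.09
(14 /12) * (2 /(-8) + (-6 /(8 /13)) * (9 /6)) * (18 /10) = -2499 /80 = -31.24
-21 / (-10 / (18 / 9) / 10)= 42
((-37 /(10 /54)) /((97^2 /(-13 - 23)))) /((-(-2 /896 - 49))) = 16111872 /1032778885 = 0.02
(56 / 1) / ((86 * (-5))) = -28 / 215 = -0.13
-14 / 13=-1.08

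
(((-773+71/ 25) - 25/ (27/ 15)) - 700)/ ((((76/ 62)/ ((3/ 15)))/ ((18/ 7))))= -10351241/ 16625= -622.63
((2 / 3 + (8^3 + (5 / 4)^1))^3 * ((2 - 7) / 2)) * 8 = -1172713297315 / 432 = -2714614114.16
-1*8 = -8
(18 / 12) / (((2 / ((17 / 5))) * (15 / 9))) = 1.53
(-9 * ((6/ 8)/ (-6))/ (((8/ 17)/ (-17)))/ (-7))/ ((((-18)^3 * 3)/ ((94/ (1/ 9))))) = -13583/ 48384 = -0.28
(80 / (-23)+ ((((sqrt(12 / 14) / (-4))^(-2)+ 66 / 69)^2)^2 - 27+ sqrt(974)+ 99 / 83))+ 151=sqrt(974)+ 279195937291079 / 1881371043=148431.46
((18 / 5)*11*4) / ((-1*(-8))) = 99 / 5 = 19.80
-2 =-2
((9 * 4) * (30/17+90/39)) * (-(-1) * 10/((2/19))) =3078000/221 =13927.60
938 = 938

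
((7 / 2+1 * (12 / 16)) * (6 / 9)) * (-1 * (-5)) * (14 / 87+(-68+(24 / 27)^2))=-6693665 / 7047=-949.86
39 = 39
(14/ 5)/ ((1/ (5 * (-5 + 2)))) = -42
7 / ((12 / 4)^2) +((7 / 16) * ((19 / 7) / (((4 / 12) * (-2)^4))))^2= 487993 / 589824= 0.83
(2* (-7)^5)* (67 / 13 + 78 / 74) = -100371404 / 481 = -208672.36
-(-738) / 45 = 82 / 5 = 16.40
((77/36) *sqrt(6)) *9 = 77 *sqrt(6)/4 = 47.15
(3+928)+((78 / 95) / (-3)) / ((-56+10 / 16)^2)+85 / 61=1060376420276 / 1137262955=932.39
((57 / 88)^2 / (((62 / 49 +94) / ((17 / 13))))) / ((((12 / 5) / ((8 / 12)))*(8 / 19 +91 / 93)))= 885599785 / 774769295872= 0.00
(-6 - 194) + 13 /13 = -199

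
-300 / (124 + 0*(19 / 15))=-75 / 31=-2.42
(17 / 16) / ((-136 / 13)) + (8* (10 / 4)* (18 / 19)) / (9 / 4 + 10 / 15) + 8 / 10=612411 / 85120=7.19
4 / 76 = 1 / 19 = 0.05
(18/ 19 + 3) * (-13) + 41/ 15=-13846/ 285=-48.58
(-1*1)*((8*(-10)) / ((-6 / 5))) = -200 / 3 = -66.67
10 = 10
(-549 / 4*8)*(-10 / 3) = 3660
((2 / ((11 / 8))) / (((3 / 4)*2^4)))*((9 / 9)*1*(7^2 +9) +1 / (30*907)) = 286942 / 40815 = 7.03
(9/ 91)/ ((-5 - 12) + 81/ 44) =-396/ 60697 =-0.01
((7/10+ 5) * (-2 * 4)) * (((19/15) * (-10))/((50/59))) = 85196/125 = 681.57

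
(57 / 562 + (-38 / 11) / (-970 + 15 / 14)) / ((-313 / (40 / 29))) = -35216956 / 76118659991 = -0.00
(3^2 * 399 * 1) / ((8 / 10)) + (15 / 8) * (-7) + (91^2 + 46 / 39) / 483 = 677042825 / 150696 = 4492.77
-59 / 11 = -5.36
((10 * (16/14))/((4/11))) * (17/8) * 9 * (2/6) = 2805/14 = 200.36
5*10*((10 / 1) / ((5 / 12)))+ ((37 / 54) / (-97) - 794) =405.99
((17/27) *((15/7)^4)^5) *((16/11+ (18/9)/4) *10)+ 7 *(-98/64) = 1440451651351616173172420227/28086877736759424352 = 51285574.17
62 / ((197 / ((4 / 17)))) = 248 / 3349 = 0.07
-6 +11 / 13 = -67 / 13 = -5.15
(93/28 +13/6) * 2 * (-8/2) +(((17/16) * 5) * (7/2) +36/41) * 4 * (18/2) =4525967/6888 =657.08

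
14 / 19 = 0.74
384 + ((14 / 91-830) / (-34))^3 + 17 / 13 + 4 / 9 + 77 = 1457411267030 / 97144749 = 15002.47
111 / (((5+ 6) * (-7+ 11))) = 111 / 44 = 2.52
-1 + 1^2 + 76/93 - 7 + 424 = 38857/93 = 417.82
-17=-17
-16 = -16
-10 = -10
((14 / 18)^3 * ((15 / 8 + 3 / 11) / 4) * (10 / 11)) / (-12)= -0.02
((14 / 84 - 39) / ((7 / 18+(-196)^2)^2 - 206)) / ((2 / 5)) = -31455 / 478165268281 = -0.00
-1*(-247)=247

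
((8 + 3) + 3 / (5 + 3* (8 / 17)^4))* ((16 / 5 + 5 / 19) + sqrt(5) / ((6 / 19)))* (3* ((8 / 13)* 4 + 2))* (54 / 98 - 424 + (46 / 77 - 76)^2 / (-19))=-11756011779821878* sqrt(5) / 33134862761 - 3315195321909769596 / 8544061040515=-1181352.55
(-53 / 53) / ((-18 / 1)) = 1 / 18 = 0.06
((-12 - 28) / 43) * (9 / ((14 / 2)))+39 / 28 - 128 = -153875 / 1204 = -127.80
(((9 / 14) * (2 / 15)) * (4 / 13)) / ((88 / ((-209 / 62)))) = -57 / 56420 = -0.00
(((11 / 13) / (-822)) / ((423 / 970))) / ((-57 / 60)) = 106700 / 42941691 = 0.00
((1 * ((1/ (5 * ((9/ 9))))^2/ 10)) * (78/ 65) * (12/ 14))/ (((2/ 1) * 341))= 9/ 1491875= 0.00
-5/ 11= -0.45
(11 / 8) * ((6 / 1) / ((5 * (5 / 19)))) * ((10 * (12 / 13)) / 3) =1254 / 65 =19.29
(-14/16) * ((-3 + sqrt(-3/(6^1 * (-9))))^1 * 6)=63/4- 7 * sqrt(2)/8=14.51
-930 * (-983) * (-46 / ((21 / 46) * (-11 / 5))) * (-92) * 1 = -296611992800 / 77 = -3852103802.60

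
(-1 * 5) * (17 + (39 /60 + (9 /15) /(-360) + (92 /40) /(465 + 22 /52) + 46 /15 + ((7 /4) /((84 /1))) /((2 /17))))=-606899761 /5808480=-104.49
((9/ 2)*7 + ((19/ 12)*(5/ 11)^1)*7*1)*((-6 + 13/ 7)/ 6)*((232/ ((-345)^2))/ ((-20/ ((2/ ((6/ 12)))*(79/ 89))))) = 45776471/ 5243646375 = 0.01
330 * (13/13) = 330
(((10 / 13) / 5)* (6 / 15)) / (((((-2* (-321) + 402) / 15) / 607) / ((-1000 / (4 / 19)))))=-2883250 / 1131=-2549.29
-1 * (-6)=6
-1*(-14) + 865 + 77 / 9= 7988 / 9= 887.56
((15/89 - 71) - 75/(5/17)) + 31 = -26240/89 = -294.83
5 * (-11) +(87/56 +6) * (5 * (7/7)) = -965/56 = -17.23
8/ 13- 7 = -83/ 13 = -6.38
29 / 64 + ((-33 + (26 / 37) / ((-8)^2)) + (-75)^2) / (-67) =-13169991 / 158656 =-83.01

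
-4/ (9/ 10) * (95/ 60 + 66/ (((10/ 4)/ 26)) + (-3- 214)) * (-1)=56518/ 27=2093.26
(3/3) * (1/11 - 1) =-10/11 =-0.91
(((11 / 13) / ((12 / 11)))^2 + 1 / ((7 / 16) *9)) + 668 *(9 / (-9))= -113649385 / 170352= -667.14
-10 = -10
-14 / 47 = -0.30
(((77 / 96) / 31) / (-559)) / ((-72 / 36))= 77 / 3327168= 0.00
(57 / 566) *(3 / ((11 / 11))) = 171 / 566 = 0.30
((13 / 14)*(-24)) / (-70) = 78 / 245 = 0.32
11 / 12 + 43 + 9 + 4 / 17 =10843 / 204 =53.15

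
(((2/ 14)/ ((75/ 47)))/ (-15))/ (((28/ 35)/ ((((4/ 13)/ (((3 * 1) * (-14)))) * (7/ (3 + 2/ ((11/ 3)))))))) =517/ 4791150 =0.00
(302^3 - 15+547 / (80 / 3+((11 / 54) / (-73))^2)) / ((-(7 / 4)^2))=-182617754122713296 / 20304774889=-8993832.98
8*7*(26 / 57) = 1456 / 57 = 25.54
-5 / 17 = -0.29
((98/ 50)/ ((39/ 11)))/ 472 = 539/ 460200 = 0.00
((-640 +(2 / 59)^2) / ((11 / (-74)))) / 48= 6869161 / 76582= 89.70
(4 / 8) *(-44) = -22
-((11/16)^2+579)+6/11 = -1630259/2816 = -578.93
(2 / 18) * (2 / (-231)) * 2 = -4 / 2079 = -0.00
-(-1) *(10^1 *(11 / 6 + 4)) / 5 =35 / 3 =11.67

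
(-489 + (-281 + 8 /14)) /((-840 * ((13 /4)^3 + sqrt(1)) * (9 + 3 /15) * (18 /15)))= 53860 /22933323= 0.00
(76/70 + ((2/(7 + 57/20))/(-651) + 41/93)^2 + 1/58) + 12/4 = 4.30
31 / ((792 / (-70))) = -1085 / 396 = -2.74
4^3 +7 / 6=391 / 6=65.17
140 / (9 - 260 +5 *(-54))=-140 / 521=-0.27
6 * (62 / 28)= 93 / 7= 13.29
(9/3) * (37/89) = 111/89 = 1.25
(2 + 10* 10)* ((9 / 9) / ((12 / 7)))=59.50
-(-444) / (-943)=-444 / 943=-0.47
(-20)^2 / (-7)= -400 / 7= -57.14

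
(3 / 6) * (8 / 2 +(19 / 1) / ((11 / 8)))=98 / 11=8.91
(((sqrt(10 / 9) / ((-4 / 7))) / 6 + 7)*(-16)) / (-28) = 4-sqrt(10) / 18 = 3.82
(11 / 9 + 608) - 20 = 5303 / 9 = 589.22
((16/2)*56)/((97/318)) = 142464/97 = 1468.70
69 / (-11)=-6.27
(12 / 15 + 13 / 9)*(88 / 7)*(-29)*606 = -52065904 / 105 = -495865.75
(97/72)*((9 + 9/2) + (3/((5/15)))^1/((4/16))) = 66.69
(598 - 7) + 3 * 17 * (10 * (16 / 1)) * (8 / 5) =13647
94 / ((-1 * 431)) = -94 / 431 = -0.22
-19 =-19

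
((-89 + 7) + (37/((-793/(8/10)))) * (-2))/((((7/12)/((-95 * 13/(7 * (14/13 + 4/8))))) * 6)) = 320935992/122549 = 2618.84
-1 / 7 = -0.14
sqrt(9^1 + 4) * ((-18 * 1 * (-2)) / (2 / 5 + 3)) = 180 * sqrt(13) / 17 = 38.18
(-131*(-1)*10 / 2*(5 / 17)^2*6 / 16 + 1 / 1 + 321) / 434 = 0.79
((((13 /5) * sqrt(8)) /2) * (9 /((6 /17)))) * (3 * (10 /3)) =663 * sqrt(2) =937.62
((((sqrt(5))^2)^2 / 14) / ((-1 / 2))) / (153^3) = -25 / 25071039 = -0.00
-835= -835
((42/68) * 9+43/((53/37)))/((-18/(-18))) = 64111/1802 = 35.58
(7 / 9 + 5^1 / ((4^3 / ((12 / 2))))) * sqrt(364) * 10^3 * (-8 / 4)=-44875 * sqrt(91) / 9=-47564.47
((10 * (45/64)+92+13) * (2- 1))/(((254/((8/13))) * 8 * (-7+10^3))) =1195/34974784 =0.00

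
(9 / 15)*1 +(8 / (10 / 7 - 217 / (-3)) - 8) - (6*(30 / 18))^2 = -830973 / 7745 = -107.29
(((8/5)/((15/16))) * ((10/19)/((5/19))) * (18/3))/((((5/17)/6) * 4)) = 13056/125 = 104.45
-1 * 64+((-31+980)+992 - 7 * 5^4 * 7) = -28748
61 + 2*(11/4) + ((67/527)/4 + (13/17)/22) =1543545/23188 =66.57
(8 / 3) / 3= 8 / 9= 0.89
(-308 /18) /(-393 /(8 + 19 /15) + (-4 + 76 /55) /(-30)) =5886650 /14560101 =0.40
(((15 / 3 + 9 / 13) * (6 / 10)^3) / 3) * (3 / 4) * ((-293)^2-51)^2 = 3676967753598 / 1625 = 2262749386.83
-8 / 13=-0.62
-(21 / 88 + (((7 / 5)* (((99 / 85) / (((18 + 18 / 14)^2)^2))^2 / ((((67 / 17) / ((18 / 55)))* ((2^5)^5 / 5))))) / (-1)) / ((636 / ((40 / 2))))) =-30175375309745541115117213553 / 126449191774171791360000000000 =-0.24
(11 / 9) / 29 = 11 / 261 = 0.04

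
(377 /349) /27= 377 /9423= 0.04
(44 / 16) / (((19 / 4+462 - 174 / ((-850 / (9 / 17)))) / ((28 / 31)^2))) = 62308400 / 12966010927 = 0.00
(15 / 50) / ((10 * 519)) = 1 / 17300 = 0.00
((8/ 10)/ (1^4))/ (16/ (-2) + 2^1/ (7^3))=-686/ 6855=-0.10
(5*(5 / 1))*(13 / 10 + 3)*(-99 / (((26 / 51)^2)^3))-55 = -374570966579645 / 617831552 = -606267.14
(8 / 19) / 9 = 8 / 171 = 0.05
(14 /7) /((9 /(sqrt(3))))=2 * sqrt(3) /9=0.38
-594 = -594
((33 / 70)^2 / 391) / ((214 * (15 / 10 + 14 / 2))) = 1089 / 3485022100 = 0.00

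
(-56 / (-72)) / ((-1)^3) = -7 / 9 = -0.78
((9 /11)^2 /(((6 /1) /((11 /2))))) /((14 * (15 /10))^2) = 3 /2156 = 0.00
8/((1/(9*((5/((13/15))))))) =415.38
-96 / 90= -16 / 15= -1.07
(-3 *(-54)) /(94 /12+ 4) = 972 /71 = 13.69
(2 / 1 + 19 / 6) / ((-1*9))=-31 / 54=-0.57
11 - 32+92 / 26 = -227 / 13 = -17.46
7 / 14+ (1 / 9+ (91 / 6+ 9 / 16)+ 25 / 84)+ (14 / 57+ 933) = 949.88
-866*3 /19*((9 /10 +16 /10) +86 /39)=-158911 /247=-643.36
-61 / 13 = -4.69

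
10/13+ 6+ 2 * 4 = 192/13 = 14.77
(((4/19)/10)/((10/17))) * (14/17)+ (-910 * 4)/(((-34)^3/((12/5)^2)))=1313662/2333675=0.56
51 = 51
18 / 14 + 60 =429 / 7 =61.29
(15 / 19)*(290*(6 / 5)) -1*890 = -11690 / 19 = -615.26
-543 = -543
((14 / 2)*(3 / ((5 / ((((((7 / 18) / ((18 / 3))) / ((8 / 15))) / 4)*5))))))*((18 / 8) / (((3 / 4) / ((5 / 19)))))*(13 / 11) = 15925 / 26752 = 0.60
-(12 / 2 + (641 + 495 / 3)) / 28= -29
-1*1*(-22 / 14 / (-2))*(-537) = 5907 / 14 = 421.93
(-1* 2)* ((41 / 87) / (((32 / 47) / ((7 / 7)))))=-1927 / 1392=-1.38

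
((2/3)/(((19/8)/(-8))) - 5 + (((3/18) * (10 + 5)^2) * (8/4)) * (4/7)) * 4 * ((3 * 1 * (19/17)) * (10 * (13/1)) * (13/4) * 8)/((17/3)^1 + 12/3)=576317040/3451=167000.01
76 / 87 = 0.87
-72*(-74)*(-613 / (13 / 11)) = -35926704 / 13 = -2763592.62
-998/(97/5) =-51.44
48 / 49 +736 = 36112 / 49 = 736.98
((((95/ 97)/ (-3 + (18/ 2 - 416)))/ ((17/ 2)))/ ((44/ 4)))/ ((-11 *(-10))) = -0.00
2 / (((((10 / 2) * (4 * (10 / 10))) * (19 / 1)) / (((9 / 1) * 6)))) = 0.28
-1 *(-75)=75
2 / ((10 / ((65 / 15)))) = 13 / 15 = 0.87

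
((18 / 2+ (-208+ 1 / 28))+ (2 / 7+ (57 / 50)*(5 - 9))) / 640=-142267 / 448000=-0.32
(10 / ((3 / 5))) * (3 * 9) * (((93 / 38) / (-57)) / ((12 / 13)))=-30225 / 1444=-20.93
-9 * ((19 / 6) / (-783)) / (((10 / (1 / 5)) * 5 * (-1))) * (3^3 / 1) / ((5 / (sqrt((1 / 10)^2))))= -57 / 725000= -0.00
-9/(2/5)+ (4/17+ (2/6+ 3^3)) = 5.07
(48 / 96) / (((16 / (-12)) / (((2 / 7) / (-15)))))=1 / 140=0.01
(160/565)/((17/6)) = 192/1921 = 0.10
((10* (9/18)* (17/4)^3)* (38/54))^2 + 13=217880378017/2985984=72967.70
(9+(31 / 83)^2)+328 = 2322554 / 6889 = 337.14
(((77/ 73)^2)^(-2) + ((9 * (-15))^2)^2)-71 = 11676102071332955/ 35153041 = 332150554.81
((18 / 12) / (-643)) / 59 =-3 / 75874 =-0.00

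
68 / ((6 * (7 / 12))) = 136 / 7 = 19.43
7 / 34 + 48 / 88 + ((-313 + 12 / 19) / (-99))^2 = 1288007581 / 120297474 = 10.71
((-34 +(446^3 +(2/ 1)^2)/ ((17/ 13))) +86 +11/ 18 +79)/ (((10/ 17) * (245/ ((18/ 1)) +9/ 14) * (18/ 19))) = 2761041514189/ 323280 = 8540712.43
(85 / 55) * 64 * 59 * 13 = 834496 / 11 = 75863.27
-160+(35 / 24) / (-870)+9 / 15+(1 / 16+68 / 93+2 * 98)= 12101549 / 323640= 37.39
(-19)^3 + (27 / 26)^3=-120534101 / 17576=-6857.88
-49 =-49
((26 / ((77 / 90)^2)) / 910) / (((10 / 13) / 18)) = 37908 / 41503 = 0.91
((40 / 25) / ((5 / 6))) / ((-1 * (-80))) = 0.02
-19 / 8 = -2.38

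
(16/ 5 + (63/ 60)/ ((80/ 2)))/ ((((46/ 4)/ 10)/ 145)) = 74849/ 184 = 406.79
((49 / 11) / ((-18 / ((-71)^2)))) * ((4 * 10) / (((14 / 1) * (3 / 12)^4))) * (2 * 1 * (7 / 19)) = -1264686080 / 1881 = -672347.73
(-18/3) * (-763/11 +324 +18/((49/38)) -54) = -694002/539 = -1287.57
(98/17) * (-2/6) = -98/51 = -1.92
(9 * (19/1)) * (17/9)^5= 26977283/6561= 4111.76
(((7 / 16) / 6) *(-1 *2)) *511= -3577 / 48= -74.52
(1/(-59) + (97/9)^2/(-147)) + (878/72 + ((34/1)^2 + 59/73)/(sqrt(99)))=31998871/2810052 + 2559 * sqrt(11)/73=127.65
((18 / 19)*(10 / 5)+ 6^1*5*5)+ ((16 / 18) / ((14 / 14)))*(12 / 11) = 95846 / 627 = 152.86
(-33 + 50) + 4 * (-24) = -79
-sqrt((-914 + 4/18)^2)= -8224/9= -913.78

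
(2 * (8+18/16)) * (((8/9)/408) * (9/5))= 73/1020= 0.07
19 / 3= 6.33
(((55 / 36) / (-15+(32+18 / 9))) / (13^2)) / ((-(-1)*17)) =55 / 1965132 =0.00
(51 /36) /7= 17 /84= 0.20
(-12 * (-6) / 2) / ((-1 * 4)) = -9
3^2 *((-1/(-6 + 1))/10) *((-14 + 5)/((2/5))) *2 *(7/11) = -567/110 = -5.15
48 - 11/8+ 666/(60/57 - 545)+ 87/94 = 60007187/1295320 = 46.33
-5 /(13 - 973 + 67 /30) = 150 /28733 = 0.01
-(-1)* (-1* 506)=-506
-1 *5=-5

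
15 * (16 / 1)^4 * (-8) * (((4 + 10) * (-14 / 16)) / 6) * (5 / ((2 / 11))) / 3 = 441548800 / 3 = 147182933.33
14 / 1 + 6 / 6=15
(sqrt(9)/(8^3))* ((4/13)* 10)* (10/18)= 25/2496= 0.01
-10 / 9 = -1.11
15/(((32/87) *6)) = 435/64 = 6.80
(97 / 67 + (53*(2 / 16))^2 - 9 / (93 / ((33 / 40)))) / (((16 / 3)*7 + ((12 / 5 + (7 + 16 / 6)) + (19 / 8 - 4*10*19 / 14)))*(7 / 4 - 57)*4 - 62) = 210564487 / 2293057848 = 0.09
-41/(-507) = 41/507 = 0.08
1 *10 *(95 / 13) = 950 / 13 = 73.08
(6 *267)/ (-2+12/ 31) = -24831/ 25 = -993.24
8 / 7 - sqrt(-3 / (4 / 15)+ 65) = 8 / 7 - sqrt(215) / 2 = -6.19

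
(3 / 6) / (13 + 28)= 1 / 82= 0.01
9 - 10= -1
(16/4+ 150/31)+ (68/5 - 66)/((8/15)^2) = -173977/992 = -175.38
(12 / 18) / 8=1 / 12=0.08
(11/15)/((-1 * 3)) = -11/45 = -0.24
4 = 4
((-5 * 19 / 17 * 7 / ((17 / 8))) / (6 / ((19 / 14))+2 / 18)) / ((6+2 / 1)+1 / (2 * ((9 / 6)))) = -545832 / 1119875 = -0.49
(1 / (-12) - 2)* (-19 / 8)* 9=1425 / 32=44.53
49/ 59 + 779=46010/ 59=779.83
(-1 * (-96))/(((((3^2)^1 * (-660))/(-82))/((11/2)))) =328/45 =7.29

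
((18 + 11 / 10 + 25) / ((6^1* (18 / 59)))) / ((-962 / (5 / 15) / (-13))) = 2891 / 26640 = 0.11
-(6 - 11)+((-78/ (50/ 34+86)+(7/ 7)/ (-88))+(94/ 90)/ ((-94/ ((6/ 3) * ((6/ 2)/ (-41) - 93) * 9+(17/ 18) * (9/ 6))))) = 8219147869/ 362143980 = 22.70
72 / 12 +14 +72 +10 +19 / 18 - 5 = 1765 / 18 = 98.06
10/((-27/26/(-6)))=520/9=57.78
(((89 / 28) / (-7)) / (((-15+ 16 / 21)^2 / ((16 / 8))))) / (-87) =267 / 5185258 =0.00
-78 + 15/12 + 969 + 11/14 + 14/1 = 25397/28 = 907.04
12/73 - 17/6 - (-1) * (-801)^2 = 281020069/438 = 641598.33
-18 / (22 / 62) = -558 / 11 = -50.73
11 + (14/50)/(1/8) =331/25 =13.24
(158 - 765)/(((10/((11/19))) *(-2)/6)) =105.43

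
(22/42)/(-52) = -11/1092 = -0.01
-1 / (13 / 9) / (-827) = 9 / 10751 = 0.00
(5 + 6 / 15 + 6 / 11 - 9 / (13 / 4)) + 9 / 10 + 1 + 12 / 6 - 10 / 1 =-4181 / 1430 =-2.92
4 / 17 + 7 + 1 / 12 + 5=2513 / 204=12.32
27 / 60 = 9 / 20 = 0.45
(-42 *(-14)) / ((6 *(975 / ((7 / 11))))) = 686 / 10725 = 0.06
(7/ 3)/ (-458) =-7/ 1374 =-0.01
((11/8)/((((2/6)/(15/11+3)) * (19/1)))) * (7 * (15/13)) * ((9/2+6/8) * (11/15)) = 14553/494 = 29.46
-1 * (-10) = 10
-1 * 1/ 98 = -1/ 98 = -0.01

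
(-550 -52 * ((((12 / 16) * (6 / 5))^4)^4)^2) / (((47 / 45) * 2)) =-124151741006974223960704968343445877 / 470000000000000000000000000000000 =-264.15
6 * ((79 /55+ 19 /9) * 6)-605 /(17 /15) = -379717 /935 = -406.11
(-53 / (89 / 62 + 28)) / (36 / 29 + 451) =-95294 / 23934875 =-0.00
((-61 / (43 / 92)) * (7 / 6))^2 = 385808164 / 16641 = 23184.19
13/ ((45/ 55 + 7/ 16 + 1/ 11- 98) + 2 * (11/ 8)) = -2288/ 16527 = -0.14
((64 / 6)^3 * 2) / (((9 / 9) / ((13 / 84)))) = 375.65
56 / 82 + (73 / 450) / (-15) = 186007 / 276750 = 0.67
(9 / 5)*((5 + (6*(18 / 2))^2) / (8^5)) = 26289 / 163840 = 0.16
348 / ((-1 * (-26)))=174 / 13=13.38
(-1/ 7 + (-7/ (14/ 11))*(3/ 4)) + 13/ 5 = -467/ 280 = -1.67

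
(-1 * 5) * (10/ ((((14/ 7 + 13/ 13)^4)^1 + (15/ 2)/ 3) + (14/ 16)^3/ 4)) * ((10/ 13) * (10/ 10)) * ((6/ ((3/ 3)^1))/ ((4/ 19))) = -9728000/ 742521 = -13.10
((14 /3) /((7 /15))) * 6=60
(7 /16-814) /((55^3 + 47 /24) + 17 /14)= -273357 /55903066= -0.00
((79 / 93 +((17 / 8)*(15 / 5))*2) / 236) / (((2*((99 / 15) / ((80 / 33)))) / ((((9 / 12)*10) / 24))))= 632375 / 191210976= 0.00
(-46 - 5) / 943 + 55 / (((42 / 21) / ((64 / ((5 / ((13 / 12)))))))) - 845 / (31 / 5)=21485284 / 87699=244.99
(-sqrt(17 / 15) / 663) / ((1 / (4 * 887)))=-3548 * sqrt(255) / 9945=-5.70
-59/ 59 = -1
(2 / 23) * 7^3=686 / 23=29.83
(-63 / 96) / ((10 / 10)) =-21 / 32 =-0.66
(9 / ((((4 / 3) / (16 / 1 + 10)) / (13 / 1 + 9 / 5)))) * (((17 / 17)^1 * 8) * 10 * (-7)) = -1454544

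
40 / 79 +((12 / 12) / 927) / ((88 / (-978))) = 530963 / 1074084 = 0.49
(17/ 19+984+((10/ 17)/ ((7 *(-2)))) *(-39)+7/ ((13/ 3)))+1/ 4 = 116208021/ 117572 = 988.40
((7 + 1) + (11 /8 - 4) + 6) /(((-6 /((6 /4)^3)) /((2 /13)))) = -63 /64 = -0.98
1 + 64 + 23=88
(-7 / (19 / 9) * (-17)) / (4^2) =1071 / 304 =3.52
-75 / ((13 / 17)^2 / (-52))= 6669.23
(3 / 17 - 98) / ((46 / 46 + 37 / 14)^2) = -325948 / 44217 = -7.37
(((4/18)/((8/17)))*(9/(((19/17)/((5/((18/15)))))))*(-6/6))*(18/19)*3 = -65025/1444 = -45.03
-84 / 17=-4.94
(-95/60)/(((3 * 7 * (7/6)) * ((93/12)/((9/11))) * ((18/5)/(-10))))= 950/50127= 0.02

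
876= 876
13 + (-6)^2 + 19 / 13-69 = -241 / 13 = -18.54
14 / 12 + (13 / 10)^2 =857 / 300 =2.86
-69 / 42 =-23 / 14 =-1.64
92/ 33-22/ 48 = 205/ 88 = 2.33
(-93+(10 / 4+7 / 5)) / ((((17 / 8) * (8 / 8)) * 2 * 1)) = -1782 / 85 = -20.96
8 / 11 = 0.73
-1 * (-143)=143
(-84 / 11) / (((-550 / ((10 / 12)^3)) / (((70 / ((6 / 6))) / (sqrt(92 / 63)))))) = 1225 * sqrt(161) / 33396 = 0.47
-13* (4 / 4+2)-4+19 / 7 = -282 / 7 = -40.29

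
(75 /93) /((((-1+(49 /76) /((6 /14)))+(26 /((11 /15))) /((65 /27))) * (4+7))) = 5700 /1184231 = 0.00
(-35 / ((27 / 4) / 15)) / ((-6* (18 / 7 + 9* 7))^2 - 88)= -8575 / 17055459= -0.00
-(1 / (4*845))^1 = -1 / 3380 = -0.00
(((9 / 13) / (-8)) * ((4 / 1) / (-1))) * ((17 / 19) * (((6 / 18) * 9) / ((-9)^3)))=-17 / 13338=-0.00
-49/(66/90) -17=-922/11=-83.82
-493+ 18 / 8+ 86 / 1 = -1619 / 4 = -404.75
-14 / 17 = -0.82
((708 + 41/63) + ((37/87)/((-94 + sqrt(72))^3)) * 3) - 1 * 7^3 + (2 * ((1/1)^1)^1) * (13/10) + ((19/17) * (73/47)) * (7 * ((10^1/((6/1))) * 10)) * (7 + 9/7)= 179533350495224878561/87735309136178760 - 737595 * sqrt(2)/2440142098072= 2046.31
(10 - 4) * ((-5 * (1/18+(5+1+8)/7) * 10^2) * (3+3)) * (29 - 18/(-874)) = -469234000/437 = -1073762.01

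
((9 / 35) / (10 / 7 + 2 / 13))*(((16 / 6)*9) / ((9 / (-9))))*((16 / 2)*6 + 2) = -195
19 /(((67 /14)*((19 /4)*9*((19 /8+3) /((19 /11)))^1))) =8512 /285219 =0.03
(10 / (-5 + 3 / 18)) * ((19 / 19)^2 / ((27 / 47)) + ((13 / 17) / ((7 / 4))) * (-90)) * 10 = 24153400 / 31059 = 777.66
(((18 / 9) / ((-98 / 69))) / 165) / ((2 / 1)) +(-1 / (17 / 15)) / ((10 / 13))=-1.15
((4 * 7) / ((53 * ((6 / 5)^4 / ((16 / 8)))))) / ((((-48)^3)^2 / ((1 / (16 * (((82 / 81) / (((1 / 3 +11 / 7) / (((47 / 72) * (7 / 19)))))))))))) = 59375 / 2914619014250496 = 0.00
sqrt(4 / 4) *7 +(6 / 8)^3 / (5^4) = 280027 / 40000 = 7.00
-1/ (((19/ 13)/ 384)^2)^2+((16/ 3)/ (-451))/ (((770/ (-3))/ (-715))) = -1960527274898804456/ 411423397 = -4765230390.87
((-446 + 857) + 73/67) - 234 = 11932/67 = 178.09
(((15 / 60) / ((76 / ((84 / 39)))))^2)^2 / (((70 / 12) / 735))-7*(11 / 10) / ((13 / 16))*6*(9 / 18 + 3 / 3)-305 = -929731998917669 / 2382142771840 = -390.29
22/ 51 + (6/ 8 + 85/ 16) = 5299/ 816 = 6.49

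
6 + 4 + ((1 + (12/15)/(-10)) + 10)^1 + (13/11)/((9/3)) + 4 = 20884/825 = 25.31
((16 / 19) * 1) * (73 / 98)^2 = 21316 / 45619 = 0.47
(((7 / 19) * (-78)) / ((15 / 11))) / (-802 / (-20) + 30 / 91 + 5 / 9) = -3279276 / 6377711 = -0.51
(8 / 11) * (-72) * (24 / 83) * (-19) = 262656 / 913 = 287.68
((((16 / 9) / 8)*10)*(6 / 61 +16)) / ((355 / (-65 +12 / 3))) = -3928 / 639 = -6.15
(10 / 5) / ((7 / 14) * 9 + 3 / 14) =14 / 33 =0.42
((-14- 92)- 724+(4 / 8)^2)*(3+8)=-36509 / 4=-9127.25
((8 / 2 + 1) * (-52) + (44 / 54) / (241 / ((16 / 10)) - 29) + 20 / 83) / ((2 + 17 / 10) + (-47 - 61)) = 5663881520 / 2274254199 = 2.49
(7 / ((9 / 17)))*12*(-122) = -58072 / 3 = -19357.33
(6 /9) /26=1 /39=0.03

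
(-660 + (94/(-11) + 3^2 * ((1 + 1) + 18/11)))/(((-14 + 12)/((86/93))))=300742/1023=293.98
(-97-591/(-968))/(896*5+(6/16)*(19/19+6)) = -93305/4339181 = -0.02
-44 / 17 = -2.59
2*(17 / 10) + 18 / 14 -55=-1761 / 35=-50.31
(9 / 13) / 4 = 9 / 52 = 0.17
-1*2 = -2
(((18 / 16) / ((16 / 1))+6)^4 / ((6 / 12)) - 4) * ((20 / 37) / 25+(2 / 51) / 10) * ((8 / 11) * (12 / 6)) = 87712392121489 / 870611681280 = 100.75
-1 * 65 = -65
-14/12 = -7/6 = -1.17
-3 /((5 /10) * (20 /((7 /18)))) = -0.12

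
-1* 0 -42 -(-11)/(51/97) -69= -4594/51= -90.08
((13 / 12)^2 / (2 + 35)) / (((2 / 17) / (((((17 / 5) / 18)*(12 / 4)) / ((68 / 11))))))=31603 / 1278720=0.02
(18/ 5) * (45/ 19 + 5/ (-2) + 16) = 5427/ 95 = 57.13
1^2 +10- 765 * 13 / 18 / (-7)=1259 / 14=89.93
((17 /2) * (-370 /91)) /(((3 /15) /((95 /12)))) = -1493875 /1092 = -1368.02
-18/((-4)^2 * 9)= -1/8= -0.12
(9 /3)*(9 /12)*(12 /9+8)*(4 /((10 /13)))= 546 /5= 109.20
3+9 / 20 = 69 / 20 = 3.45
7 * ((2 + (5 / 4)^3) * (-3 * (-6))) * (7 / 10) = 111573 / 320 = 348.67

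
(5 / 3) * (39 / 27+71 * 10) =32015 / 27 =1185.74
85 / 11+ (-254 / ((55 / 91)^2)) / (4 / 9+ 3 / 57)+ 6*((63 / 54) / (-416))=-148800872739 / 106964000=-1391.13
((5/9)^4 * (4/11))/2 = 1250/72171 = 0.02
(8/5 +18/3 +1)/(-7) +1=-8/35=-0.23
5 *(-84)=-420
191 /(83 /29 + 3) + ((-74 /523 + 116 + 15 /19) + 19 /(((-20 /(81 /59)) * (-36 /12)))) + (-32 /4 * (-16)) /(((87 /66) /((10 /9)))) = 13399896219571 /52026753420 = 257.56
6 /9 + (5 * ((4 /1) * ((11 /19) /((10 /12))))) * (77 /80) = 8003 /570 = 14.04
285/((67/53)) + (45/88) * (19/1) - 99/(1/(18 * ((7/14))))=-3866811/5896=-655.84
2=2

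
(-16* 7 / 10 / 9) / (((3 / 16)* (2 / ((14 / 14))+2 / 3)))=-112 / 45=-2.49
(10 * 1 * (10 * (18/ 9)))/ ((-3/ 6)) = -400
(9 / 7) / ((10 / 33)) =297 / 70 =4.24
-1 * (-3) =3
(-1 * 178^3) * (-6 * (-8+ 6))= -67677024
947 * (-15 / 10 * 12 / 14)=-8523 / 7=-1217.57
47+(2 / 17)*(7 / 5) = 4009 / 85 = 47.16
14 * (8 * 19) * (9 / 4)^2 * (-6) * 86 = -5558868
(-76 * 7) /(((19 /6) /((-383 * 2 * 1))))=128688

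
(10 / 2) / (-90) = -1 / 18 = -0.06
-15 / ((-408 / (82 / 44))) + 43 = 128861 / 2992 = 43.07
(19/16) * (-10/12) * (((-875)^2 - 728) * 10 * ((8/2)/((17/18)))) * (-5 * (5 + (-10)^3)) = -5422641669375/34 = -159489460863.97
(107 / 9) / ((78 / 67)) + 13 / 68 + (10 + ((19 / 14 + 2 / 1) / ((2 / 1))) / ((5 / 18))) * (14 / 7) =42.49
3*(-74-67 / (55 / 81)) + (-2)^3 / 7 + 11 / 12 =-2394289 / 4620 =-518.24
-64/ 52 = -16/ 13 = -1.23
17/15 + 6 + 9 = 242/15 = 16.13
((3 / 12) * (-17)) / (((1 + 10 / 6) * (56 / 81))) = -4131 / 1792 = -2.31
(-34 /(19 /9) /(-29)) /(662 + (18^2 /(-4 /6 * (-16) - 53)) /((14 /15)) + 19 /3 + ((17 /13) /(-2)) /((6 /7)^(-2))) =74265282 /88212752189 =0.00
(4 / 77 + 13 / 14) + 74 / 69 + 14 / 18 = 90239 / 31878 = 2.83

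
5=5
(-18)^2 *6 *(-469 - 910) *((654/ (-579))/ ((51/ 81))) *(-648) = -10224822803328/ 3281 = -3116373911.41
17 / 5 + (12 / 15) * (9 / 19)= 359 / 95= 3.78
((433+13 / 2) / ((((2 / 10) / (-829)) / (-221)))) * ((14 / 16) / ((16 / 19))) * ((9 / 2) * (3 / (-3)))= -963828655335 / 512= -1882477842.45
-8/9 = -0.89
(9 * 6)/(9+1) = 27/5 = 5.40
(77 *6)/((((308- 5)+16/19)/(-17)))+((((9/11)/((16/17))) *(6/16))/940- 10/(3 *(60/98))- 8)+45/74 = -98427905685949/2544346759680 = -38.68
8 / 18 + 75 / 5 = 139 / 9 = 15.44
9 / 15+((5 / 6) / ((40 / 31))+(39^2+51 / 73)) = 26681987 / 17520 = 1522.94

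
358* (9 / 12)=537 / 2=268.50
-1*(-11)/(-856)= -11/856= -0.01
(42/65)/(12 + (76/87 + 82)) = 1827/268255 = 0.01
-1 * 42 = -42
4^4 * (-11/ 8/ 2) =-176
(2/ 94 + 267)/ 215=2510/ 2021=1.24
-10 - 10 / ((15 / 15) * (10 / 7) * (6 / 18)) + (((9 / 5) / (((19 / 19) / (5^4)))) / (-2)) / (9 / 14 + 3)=-3152 / 17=-185.41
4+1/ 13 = 53/ 13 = 4.08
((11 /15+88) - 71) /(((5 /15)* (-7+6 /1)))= -266 /5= -53.20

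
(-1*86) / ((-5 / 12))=1032 / 5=206.40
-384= -384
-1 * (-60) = 60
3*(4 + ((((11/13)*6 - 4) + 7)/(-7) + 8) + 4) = 579/13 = 44.54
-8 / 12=-2 / 3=-0.67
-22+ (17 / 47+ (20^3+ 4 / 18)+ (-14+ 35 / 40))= 26955113 / 3384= 7965.46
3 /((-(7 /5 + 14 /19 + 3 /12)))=-1140 /907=-1.26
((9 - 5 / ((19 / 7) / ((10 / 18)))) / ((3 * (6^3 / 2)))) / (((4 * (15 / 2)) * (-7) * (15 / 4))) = -682 / 21815325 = -0.00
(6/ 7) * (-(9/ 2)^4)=-19683/ 56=-351.48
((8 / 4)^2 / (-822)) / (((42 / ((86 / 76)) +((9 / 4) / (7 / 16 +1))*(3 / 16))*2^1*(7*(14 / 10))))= -19780 / 2980431027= -0.00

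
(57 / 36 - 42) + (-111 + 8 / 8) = -1805 / 12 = -150.42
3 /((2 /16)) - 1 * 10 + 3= 17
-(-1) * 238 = 238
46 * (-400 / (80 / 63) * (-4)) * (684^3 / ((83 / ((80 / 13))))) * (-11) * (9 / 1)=-146900022919372800 / 1079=-136144599554562.37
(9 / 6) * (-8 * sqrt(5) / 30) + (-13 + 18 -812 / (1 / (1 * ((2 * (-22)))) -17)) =5639 / 107 -2 * sqrt(5) / 5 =51.81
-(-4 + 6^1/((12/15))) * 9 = -63/2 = -31.50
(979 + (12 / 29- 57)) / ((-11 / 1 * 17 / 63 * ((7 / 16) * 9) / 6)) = -2568000 / 5423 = -473.54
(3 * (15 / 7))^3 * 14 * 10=1822500 / 49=37193.88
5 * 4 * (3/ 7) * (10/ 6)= 100/ 7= 14.29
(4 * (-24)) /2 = -48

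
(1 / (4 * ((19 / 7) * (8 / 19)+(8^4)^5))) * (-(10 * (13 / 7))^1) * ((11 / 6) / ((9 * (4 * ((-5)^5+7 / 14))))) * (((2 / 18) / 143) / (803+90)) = 1 / 17509994902960607474215038144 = 0.00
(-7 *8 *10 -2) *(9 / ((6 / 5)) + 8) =-8711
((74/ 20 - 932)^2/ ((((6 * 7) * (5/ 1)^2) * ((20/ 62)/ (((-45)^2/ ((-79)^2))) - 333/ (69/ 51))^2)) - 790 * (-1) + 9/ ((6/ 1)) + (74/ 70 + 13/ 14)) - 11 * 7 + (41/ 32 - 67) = 18261095139543945952563/ 28060293326572421600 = 650.78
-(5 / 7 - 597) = 4174 / 7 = 596.29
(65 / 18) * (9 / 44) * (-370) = -12025 / 44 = -273.30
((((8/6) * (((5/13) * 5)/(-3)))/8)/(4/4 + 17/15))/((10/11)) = -275/4992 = -0.06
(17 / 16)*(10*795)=67575 / 8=8446.88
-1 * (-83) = 83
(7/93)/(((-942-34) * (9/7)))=-49/816912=-0.00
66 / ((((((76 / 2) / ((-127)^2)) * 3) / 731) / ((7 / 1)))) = 907853023 / 19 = 47781738.05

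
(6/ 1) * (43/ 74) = 129/ 37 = 3.49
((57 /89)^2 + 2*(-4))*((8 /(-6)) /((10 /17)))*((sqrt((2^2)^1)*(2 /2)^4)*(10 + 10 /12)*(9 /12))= 13286299 /47526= 279.56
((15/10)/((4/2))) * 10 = 15/2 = 7.50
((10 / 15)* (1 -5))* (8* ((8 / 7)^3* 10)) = -327680 / 1029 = -318.45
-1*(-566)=566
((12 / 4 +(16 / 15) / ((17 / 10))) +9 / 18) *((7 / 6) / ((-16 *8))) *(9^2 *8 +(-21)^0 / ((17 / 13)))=-32502463 / 1331712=-24.41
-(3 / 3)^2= -1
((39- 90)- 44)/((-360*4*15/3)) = 19/1440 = 0.01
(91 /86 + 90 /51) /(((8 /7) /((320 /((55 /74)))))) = 8551144 /8041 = 1063.44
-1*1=-1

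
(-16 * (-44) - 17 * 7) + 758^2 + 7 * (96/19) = 10928503/19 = 575184.37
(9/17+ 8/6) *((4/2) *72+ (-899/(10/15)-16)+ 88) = -71725/34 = -2109.56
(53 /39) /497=0.00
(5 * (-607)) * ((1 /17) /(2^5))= -3035 /544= -5.58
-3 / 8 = -0.38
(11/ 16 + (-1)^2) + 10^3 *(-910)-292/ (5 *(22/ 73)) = -800969043/ 880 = -910192.09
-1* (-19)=19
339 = 339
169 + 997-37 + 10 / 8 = 4521 / 4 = 1130.25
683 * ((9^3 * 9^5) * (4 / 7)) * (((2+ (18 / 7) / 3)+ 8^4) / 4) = 843570922430556 / 49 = 17215733110827.67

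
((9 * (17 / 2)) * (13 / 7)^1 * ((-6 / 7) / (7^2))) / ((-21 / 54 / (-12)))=-1288872 / 16807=-76.69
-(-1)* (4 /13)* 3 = 12 /13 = 0.92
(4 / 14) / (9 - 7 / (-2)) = 4 / 175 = 0.02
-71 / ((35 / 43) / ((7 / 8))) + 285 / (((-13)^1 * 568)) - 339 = -1916903 / 4615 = -415.36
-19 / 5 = -3.80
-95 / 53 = -1.79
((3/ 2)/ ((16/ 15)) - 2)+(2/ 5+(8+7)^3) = 539969/ 160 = 3374.81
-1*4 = -4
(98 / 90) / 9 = 49 / 405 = 0.12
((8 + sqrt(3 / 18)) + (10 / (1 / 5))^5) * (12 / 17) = 2 * sqrt(6) / 17 + 3750000096 / 17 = 220588241.23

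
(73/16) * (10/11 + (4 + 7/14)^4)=5280163/2816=1875.06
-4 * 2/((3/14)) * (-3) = 112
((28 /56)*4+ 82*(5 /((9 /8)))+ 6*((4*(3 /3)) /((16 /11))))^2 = 47513449 /324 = 146646.45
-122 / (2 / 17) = -1037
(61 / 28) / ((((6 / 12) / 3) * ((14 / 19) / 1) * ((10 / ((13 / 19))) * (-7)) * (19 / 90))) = -21411 / 26068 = -0.82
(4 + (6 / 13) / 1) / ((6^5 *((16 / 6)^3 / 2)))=29 / 479232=0.00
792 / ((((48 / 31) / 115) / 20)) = 1176450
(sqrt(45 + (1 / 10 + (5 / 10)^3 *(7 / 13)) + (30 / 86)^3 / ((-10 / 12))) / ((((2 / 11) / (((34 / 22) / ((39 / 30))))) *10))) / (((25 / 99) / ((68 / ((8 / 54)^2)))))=20857419 *sqrt(10426886741310) / 1249924000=53883.31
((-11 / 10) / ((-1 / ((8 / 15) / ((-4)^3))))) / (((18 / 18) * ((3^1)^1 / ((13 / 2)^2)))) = -1859 / 14400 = -0.13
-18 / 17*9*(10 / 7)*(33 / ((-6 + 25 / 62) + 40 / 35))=3314520 / 32861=100.86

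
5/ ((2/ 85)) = 425/ 2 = 212.50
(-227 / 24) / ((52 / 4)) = -227 / 312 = -0.73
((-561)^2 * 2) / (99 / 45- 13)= -174845 / 3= -58281.67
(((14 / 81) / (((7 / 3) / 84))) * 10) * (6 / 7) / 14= 80 / 21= 3.81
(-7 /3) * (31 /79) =-217 /237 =-0.92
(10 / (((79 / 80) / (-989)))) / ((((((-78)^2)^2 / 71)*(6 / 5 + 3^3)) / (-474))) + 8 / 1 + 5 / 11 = 10498255111 / 1196048997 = 8.78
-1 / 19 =-0.05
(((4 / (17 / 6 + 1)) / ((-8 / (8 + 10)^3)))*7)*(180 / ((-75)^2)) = -489888 / 2875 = -170.40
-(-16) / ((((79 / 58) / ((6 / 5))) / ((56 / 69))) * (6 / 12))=207872 / 9085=22.88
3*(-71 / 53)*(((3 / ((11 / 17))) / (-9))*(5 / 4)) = 6035 / 2332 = 2.59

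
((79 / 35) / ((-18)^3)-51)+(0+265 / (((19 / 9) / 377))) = 183335683619 / 3878280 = 47272.42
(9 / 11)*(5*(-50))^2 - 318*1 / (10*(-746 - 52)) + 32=748593743 / 14630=51168.40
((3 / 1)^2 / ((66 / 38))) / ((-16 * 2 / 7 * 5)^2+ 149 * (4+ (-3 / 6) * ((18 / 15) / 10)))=46550 / 9967089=0.00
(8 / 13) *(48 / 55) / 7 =384 / 5005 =0.08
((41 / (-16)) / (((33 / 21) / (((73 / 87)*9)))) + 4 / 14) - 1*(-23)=391981 / 35728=10.97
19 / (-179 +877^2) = 19 / 768950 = 0.00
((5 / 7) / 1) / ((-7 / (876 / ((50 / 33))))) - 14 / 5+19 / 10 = -29349 / 490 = -59.90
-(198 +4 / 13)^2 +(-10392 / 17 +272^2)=97816356 / 2873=34046.77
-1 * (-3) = 3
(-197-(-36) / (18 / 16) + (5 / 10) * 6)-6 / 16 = -1299 / 8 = -162.38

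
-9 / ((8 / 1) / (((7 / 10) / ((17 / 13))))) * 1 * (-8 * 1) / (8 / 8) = 819 / 170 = 4.82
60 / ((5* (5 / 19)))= 228 / 5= 45.60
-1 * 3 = -3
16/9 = 1.78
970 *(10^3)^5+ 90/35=6790000000000000018/7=970000000000000002.57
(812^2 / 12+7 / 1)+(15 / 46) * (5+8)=7584007 / 138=54956.57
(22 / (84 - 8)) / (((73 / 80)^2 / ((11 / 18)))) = 0.21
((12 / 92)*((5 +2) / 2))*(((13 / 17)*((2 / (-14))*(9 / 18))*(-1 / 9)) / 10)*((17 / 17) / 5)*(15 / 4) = 13 / 62560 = 0.00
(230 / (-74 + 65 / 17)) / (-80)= 391 / 9544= 0.04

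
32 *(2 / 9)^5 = 1024 / 59049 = 0.02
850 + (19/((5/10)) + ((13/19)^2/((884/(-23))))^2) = 535112711353/602604304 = 888.00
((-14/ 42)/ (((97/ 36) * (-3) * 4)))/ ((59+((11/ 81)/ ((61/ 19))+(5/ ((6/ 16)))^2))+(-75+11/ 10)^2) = 0.00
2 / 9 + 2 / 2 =11 / 9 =1.22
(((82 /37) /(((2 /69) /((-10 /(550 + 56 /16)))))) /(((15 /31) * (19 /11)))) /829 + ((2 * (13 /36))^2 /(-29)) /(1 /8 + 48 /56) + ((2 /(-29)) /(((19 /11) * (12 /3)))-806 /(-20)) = 606406810859 /15058633293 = 40.27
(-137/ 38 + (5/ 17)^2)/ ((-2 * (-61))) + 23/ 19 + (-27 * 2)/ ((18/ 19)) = -74785603/ 1339804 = -55.82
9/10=0.90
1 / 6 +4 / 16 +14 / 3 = 61 / 12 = 5.08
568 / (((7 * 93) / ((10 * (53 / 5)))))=60208 / 651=92.49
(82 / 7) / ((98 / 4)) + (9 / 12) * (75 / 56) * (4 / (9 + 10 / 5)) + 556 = 16807761 / 30184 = 556.84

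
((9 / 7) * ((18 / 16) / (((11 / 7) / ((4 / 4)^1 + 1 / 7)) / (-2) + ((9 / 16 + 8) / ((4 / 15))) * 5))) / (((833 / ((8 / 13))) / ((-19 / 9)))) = -10944 / 775540493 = -0.00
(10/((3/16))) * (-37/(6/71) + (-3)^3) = -223120/9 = -24791.11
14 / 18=7 / 9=0.78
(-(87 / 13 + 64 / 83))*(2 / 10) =-8053 / 5395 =-1.49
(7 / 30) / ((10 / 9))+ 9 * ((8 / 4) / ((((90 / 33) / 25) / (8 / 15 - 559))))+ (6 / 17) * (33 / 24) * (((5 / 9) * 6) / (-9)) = -92146.97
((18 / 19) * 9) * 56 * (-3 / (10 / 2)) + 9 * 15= -14391 / 95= -151.48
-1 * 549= -549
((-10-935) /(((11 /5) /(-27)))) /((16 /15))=1913625 /176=10872.87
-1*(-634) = 634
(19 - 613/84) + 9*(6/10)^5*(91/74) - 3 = 92880589/9712500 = 9.56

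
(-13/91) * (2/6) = -0.05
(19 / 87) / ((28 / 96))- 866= -175646 / 203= -865.25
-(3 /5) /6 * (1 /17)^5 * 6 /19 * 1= -3 /134886415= -0.00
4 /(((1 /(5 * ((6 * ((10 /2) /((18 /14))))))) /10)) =14000 /3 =4666.67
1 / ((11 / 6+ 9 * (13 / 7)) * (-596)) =-21 / 232142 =-0.00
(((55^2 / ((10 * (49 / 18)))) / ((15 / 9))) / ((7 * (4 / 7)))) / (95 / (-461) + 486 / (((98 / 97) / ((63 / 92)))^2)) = 6373760184 / 85297177127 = 0.07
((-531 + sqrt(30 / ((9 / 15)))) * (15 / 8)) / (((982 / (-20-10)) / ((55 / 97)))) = 6571125 / 381016-61875 * sqrt(2) / 381016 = 17.02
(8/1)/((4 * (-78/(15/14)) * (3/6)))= -5/91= -0.05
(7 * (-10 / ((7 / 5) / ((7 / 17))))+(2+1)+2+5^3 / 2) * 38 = 30305 / 17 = 1782.65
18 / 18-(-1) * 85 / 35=24 / 7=3.43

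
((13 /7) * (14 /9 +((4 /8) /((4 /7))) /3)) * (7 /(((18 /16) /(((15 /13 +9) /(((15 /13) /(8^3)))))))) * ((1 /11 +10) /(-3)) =-131016704 /405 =-323498.03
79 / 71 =1.11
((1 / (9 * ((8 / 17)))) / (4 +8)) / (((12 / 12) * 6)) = 17 / 5184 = 0.00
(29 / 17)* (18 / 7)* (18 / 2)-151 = -111.52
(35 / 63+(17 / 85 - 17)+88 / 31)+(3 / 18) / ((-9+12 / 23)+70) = -10582627 / 789570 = -13.40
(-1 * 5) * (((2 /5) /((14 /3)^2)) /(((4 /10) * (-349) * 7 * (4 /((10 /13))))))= 225 /12449528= 0.00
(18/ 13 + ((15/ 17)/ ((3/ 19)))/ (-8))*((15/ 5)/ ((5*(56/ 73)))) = 265647/ 495040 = 0.54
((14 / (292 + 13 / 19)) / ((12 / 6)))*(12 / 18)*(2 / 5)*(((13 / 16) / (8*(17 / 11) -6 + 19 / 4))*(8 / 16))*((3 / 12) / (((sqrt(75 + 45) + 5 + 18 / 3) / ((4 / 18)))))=0.00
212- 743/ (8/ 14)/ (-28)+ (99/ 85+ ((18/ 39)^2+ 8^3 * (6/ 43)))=3273853513/ 9883120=331.26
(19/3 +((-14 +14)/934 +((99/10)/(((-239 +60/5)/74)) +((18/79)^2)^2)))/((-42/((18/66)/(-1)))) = 206146749968/10212126986985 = 0.02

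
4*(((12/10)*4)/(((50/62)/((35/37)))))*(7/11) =145824/10175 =14.33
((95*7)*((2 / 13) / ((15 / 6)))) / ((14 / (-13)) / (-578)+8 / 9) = 1383732 / 30119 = 45.94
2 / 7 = 0.29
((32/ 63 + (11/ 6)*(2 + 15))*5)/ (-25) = -6.33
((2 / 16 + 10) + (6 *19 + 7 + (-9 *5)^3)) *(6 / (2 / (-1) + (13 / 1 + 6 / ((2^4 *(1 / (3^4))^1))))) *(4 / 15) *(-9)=52412472 / 1655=31669.17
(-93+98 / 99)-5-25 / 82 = -790003 / 8118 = -97.31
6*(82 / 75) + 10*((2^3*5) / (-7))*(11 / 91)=-5532 / 15925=-0.35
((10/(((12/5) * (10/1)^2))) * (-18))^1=-3/4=-0.75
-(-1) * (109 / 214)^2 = 11881 / 45796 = 0.26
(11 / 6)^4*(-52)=-587.45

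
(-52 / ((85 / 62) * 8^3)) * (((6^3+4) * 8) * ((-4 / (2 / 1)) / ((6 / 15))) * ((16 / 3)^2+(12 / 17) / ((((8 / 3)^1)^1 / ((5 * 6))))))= 123392555 / 5202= 23720.21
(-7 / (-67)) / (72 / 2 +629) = 1 / 6365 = 0.00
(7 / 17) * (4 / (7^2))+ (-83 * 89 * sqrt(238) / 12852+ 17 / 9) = 2059 / 1071 - 7387 * sqrt(238) / 12852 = -6.94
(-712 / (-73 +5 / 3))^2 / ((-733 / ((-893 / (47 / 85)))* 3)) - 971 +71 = -826.83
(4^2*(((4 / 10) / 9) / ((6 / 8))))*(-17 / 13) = -2176 / 1755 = -1.24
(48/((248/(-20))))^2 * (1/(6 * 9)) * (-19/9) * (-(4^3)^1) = 972800/25947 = 37.49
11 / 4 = 2.75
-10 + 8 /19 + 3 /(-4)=-10.33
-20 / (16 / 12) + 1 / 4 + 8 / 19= -1089 / 76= -14.33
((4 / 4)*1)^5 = 1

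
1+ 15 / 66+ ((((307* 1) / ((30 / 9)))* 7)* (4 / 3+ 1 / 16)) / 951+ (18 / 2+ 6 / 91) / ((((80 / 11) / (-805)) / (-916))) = 20000652874649 / 21758880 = 919194.96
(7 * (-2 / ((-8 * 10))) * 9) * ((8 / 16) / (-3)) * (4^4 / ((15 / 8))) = -35.84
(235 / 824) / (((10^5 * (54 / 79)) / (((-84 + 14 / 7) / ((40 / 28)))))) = -1065631 / 4449600000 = -0.00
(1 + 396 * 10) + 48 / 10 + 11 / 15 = 59498 / 15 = 3966.53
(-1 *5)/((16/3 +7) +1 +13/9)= -45/133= -0.34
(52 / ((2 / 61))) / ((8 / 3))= 2379 / 4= 594.75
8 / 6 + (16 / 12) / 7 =32 / 21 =1.52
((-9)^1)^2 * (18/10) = 145.80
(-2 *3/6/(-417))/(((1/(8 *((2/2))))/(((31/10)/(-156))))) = -31/81315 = -0.00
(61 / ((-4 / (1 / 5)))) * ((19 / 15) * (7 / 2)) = -8113 / 600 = -13.52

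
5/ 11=0.45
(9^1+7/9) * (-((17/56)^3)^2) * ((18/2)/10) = -265513259/38551224320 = -0.01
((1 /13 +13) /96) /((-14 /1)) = -85 /8736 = -0.01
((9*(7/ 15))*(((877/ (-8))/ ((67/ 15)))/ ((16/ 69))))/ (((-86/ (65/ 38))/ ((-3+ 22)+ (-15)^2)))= 15115844835/ 7006592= 2157.37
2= 2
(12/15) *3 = 2.40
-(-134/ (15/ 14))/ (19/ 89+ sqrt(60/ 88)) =-9970136/ 237585+ 2122828 * sqrt(330)/ 237585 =120.35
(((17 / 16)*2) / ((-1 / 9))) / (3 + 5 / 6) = -459 / 92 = -4.99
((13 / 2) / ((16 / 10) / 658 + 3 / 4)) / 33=42770 / 163383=0.26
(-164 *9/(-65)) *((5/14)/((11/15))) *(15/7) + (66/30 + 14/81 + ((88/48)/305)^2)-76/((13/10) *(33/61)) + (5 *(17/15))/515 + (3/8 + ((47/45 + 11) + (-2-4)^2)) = -1460227445737507/43505486224200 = -33.56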